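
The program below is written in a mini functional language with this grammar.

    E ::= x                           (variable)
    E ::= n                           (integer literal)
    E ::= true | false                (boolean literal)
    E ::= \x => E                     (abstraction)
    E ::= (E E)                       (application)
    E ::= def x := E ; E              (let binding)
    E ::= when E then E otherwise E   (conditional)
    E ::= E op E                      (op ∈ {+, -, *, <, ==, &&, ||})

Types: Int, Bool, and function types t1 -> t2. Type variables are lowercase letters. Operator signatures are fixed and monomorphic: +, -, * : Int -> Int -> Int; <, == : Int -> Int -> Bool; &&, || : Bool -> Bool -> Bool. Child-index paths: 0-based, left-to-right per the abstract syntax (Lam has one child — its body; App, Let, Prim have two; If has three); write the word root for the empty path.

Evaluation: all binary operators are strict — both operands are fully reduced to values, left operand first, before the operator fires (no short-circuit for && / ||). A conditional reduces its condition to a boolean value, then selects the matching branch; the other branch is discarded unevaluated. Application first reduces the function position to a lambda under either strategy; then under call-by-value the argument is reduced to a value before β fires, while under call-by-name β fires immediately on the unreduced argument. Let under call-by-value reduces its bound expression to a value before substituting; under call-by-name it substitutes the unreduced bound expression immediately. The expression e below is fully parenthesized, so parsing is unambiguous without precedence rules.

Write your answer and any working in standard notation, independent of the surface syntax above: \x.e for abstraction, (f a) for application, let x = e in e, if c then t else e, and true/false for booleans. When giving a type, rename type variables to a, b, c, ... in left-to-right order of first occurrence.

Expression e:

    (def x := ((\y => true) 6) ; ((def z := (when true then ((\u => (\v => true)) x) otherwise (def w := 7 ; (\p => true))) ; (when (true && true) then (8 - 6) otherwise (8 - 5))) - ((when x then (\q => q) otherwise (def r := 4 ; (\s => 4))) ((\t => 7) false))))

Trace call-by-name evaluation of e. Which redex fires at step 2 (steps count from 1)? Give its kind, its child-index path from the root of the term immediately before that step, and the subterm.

Answer: let at 0 : (let z = (if true then ((\u.(\v.true)) ((\y.true) 6)) else (let w = 7 in (\p.true))) in (if (true && true) then (8 - 6) else (8 - 5)))

Working:
step 0: (let x = ((\y.true) 6) in ((let z = (if true then ((\u.(\v.true)) x) else (let w = 7 in (\p.true))) in (if (true && true) then (8 - 6) else (8 - 5))) - ((if x then (\q.q) else (let r = 4 in (\s.4))) ((\t.7) false))))
step 1: [let@root] ((let z = (if true then ((\u.(\v.true)) ((\y.true) 6)) else (let w = 7 in (\p.true))) in (if (true && true) then (8 - 6) else (8 - 5))) - ((if ((\y.true) 6) then (\q.q) else (let r = 4 in (\s.4))) ((\t.7) false)))
step 2: [let@0] ((if (true && true) then (8 - 6) else (8 - 5)) - ((if ((\y.true) 6) then (\q.q) else (let r = 4 in (\s.4))) ((\t.7) false)))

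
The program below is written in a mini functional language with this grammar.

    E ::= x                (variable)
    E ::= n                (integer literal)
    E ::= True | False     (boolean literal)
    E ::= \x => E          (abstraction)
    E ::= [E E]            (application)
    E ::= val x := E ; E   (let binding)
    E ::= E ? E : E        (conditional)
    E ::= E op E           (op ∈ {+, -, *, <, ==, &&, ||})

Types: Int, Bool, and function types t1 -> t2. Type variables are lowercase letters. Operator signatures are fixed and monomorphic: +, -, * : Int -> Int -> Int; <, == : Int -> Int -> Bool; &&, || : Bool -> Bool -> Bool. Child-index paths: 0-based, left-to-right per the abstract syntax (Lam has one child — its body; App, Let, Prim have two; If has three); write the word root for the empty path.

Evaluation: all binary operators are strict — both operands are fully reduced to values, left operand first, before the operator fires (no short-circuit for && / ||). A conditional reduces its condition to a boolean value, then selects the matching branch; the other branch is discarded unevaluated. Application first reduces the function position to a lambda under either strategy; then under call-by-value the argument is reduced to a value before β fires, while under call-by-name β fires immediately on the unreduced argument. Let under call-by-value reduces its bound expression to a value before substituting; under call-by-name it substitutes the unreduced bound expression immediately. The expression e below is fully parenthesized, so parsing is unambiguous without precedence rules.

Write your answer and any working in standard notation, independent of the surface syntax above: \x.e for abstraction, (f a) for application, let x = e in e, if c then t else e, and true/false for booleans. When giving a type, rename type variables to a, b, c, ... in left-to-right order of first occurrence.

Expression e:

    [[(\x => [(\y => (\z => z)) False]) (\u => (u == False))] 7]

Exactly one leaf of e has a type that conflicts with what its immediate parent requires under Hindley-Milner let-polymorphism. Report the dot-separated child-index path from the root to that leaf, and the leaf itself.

Derivation:
z : c
\z._ : c -> c
\y._ : b -> c -> c
  unify b -> c -> c ~ Bool -> d
  unify b ~ Bool
  unify c -> c ~ d
_ _ : c -> c
\x._ : a -> c -> c
u : e
  unify e ~ Int
  unify Bool ~ Int
  FAIL: mismatch Bool ~ Int

Answer: 0.1.0.1 : false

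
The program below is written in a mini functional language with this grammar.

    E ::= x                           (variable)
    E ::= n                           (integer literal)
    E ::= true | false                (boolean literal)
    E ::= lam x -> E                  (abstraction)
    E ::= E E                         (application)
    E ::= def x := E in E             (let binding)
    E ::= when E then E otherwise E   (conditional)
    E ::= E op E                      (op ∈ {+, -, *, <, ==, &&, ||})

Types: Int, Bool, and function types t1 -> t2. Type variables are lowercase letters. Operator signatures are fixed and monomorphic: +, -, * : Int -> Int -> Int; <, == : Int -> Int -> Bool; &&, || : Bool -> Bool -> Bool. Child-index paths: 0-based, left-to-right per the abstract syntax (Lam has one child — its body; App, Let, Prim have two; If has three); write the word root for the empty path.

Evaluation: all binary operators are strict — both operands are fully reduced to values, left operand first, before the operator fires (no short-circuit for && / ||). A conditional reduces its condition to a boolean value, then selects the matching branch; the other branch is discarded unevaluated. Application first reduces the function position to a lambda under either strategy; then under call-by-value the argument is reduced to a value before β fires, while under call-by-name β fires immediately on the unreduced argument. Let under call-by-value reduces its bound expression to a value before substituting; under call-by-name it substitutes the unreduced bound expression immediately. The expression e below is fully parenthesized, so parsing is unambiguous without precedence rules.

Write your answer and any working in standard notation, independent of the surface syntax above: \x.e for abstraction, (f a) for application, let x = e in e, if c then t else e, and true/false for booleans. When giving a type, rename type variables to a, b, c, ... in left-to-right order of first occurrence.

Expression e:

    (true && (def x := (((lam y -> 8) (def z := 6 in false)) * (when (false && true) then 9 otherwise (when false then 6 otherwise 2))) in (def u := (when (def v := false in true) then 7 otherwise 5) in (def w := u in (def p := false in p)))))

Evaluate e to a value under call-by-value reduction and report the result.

Working:
step 0: (true && (let x = (((\y.8) (let z = 6 in false)) * (if (false && true) then 9 else (if false then 6 else 2))) in (let u = (if (let v = false in true) then 7 else 5) in (let w = u in (let p = false in p)))))
step 1: [let@1.0.0.1] (true && (let x = (((\y.8) false) * (if (false && true) then 9 else (if false then 6 else 2))) in (let u = (if (let v = false in true) then 7 else 5) in (let w = u in (let p = false in p)))))
step 2: [beta@1.0.0] (true && (let x = (8 * (if (false && true) then 9 else (if false then 6 else 2))) in (let u = (if (let v = false in true) then 7 else 5) in (let w = u in (let p = false in p)))))
step 3: [delta@1.0.1.0] (true && (let x = (8 * (if false then 9 else (if false then 6 else 2))) in (let u = (if (let v = false in true) then 7 else 5) in (let w = u in (let p = false in p)))))
step 4: [if@1.0.1] (true && (let x = (8 * (if false then 6 else 2)) in (let u = (if (let v = false in true) then 7 else 5) in (let w = u in (let p = false in p)))))
step 5: [if@1.0.1] (true && (let x = (8 * 2) in (let u = (if (let v = false in true) then 7 else 5) in (let w = u in (let p = false in p)))))
step 6: [delta@1.0] (true && (let x = 16 in (let u = (if (let v = false in true) then 7 else 5) in (let w = u in (let p = false in p)))))
step 7: [let@1] (true && (let u = (if (let v = false in true) then 7 else 5) in (let w = u in (let p = false in p))))
step 8: [let@1.0.0] (true && (let u = (if true then 7 else 5) in (let w = u in (let p = false in p))))
step 9: [if@1.0] (true && (let u = 7 in (let w = u in (let p = false in p))))
step 10: [let@1] (true && (let w = 7 in (let p = false in p)))
step 11: [let@1] (true && (let p = false in p))
step 12: [let@1] (true && false)
step 13: [delta@root] false

Answer: false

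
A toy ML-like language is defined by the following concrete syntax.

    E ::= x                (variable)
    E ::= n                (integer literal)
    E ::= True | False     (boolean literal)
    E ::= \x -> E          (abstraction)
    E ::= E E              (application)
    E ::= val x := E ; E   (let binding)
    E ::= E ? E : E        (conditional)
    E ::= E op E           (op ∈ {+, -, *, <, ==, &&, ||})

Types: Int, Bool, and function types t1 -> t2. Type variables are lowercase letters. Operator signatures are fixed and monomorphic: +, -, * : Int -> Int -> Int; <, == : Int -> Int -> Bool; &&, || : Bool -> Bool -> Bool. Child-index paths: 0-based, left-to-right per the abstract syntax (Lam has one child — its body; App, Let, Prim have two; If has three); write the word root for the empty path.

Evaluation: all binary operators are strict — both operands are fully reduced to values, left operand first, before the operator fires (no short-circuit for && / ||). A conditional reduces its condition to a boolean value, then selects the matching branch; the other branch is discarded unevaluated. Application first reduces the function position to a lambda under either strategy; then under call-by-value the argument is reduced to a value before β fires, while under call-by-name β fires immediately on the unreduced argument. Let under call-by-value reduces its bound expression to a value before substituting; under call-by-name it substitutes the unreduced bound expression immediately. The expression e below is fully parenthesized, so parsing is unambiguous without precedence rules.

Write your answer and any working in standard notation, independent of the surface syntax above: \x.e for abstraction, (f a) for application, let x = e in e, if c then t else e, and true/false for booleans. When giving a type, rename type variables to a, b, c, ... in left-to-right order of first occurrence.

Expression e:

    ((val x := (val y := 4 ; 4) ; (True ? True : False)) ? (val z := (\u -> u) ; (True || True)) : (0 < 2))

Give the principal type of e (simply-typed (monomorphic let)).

Answer: Bool

Working:
let y : Int
let x : Int
  unify Bool ~ Bool
  unify Bool ~ Bool
  unify Bool ~ Bool
u : a
\u._ : a -> a
let z : a -> a
  unify Bool ~ Bool
  unify Bool ~ Bool
  unify Int ~ Int
  unify Int ~ Int
  unify Bool ~ Bool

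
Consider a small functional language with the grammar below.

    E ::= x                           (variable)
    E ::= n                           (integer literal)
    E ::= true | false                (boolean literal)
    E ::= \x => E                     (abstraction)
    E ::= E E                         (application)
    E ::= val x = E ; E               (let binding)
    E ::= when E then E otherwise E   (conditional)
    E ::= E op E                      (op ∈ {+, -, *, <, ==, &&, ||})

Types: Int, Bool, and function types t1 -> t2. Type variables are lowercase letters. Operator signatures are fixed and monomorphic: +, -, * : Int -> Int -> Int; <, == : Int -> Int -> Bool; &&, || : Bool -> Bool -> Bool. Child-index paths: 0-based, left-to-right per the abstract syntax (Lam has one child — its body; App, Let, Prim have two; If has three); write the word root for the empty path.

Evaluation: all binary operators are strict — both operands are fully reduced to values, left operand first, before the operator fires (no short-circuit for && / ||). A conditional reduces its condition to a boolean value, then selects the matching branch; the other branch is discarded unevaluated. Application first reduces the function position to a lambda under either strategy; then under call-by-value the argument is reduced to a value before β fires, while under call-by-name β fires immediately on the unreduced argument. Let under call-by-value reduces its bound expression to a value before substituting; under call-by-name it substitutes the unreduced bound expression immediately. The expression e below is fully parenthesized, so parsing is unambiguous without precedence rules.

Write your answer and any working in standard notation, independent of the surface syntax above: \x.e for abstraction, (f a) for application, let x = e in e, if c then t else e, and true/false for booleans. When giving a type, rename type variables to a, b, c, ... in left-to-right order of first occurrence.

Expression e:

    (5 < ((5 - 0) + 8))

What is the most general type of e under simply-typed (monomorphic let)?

Answer: Bool

Derivation:
  unify Int ~ Int
  unify Int ~ Int
  unify Int ~ Int
  unify Int ~ Int
  unify Int ~ Int
  unify Int ~ Int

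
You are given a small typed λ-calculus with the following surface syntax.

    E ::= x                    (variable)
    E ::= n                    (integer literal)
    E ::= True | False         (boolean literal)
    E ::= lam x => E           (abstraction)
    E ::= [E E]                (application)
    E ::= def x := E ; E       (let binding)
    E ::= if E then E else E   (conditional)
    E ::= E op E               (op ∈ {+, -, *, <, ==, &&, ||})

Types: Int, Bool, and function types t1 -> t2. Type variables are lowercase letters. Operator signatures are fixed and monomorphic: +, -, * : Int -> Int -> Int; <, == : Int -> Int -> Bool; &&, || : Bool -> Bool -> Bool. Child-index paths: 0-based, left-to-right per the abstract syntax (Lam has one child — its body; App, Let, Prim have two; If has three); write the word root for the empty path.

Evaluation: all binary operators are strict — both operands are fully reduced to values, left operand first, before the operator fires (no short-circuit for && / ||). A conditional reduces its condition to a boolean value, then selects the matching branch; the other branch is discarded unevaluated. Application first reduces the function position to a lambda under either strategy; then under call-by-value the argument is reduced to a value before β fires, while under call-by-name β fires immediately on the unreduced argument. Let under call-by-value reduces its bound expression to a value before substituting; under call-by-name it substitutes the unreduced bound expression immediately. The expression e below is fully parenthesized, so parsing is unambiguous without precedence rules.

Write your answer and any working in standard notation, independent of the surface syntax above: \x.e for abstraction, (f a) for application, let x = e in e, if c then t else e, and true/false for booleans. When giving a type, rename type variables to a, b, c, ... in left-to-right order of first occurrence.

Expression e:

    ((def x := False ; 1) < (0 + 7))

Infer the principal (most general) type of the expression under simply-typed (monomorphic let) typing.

Trace:
let x : Bool
  unify Int ~ Int
  unify Int ~ Int
  unify Int ~ Int
  unify Int ~ Int

Answer: Bool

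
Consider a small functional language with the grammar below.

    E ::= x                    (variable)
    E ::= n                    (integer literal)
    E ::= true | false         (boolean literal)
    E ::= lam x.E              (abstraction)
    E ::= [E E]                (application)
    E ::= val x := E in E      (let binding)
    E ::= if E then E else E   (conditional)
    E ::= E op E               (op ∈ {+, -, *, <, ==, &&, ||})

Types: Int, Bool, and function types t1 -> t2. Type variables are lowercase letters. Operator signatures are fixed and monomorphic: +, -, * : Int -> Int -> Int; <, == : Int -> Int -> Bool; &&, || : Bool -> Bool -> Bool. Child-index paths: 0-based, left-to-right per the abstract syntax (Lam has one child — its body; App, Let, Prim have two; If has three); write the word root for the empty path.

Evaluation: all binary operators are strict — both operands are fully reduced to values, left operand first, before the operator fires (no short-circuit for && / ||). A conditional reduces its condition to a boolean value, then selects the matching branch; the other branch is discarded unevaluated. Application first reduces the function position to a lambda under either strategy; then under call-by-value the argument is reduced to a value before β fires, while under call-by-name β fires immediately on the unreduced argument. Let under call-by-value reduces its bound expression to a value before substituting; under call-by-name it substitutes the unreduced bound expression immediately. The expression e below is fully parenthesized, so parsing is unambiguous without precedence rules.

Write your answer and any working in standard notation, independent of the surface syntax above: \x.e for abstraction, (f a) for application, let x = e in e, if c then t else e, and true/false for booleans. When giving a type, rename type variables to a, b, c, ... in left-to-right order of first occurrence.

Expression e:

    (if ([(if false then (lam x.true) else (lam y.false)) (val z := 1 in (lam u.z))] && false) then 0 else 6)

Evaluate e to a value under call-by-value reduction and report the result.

Trace:
step 0: (if (((if false then (\x.true) else (\y.false)) (let z = 1 in (\u.z))) && false) then 0 else 6)
step 1: [if@0.0.0] (if (((\y.false) (let z = 1 in (\u.z))) && false) then 0 else 6)
step 2: [let@0.0.1] (if (((\y.false) (\u.1)) && false) then 0 else 6)
step 3: [beta@0.0] (if (false && false) then 0 else 6)
step 4: [delta@0] (if false then 0 else 6)
step 5: [if@root] 6

Answer: 6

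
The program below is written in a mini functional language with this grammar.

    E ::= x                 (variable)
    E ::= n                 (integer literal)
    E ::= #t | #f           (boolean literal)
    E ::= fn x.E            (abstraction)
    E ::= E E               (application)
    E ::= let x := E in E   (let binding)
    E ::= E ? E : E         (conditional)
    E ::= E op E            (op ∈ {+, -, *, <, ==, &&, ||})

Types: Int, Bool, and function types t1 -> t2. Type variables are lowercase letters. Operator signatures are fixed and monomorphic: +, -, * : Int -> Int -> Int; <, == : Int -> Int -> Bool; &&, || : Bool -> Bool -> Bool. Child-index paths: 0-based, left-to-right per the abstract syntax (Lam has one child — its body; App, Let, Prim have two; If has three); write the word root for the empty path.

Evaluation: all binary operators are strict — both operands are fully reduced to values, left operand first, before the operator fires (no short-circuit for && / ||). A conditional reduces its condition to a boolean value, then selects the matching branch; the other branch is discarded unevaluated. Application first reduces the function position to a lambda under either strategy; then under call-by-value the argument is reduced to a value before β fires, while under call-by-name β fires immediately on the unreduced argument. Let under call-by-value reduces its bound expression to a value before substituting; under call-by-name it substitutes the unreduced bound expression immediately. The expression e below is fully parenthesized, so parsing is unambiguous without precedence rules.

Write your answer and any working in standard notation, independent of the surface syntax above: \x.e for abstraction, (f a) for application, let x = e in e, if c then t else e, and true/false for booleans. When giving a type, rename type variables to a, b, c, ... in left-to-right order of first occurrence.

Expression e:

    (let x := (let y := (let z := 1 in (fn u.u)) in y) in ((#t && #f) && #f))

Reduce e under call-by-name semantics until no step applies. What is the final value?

Answer: false

Trace:
step 0: (let x = (let y = (let z = 1 in (\u.u)) in y) in ((true && false) && false))
step 1: [let@root] ((true && false) && false)
step 2: [delta@0] (false && false)
step 3: [delta@root] false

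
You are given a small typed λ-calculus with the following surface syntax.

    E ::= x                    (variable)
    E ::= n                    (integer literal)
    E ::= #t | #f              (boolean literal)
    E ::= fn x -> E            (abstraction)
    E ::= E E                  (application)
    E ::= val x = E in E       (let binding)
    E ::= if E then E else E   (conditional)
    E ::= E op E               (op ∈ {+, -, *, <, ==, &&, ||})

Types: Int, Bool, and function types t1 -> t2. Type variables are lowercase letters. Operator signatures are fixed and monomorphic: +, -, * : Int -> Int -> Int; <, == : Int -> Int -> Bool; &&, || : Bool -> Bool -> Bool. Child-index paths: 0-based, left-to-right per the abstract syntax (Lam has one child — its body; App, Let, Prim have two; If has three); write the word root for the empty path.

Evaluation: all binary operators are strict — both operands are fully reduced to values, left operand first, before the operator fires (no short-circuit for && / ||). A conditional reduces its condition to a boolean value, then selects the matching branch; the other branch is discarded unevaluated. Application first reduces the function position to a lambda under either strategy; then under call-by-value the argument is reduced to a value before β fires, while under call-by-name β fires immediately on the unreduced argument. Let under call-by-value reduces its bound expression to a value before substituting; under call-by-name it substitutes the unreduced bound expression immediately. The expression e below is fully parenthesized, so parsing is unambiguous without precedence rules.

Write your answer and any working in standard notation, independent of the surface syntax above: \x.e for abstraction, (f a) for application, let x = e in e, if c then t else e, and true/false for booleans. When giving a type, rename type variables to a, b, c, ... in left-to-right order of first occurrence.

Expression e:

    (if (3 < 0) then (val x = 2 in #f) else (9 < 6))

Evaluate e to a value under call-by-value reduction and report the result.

Derivation:
step 0: (if (3 < 0) then (let x = 2 in false) else (9 < 6))
step 1: [delta@0] (if false then (let x = 2 in false) else (9 < 6))
step 2: [if@root] (9 < 6)
step 3: [delta@root] false

Answer: false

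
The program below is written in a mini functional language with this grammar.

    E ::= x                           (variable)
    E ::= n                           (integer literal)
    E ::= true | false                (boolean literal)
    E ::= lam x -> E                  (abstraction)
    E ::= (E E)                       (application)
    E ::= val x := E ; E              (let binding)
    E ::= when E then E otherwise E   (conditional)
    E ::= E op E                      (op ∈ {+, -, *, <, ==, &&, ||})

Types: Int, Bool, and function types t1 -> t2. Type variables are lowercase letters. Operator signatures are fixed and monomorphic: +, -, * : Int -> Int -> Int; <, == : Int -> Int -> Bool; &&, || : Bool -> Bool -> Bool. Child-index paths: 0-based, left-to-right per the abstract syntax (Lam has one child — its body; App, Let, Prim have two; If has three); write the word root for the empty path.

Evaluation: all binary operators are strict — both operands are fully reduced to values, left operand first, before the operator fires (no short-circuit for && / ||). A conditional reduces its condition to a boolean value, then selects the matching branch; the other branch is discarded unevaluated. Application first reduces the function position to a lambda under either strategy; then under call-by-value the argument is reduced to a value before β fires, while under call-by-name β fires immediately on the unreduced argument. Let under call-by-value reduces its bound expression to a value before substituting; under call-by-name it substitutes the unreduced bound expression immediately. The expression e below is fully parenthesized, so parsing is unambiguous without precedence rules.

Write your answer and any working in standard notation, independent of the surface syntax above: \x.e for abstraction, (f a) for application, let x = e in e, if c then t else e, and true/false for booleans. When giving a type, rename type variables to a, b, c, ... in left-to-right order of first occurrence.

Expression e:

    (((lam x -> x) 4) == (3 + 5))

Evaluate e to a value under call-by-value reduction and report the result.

Trace:
step 0: (((\x.x) 4) == (3 + 5))
step 1: [beta@0] (4 == (3 + 5))
step 2: [delta@1] (4 == 8)
step 3: [delta@root] false

Answer: false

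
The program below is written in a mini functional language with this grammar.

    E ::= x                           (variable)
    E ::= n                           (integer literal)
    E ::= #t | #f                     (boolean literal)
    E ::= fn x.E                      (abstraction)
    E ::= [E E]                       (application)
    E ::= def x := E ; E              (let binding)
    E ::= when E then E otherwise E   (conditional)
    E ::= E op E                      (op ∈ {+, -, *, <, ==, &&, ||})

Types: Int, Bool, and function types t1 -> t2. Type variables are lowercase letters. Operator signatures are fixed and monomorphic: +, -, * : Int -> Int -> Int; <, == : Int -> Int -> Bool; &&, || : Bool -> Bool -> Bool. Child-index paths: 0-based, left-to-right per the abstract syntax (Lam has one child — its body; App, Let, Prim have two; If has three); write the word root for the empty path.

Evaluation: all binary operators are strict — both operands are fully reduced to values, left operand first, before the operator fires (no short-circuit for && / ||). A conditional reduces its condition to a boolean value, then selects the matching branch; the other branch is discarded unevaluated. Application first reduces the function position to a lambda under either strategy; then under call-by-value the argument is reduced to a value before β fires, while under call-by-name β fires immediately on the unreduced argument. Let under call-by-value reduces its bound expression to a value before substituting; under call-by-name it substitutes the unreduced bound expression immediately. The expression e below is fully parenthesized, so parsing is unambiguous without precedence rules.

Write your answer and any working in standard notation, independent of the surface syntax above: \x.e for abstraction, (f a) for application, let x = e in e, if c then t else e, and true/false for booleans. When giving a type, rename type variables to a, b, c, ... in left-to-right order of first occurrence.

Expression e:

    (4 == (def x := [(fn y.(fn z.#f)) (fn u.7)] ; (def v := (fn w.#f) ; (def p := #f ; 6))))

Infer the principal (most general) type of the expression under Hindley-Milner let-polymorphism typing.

Working:
  unify Int ~ Int
\z._ : b -> Bool
\y._ : a -> b -> Bool
\u._ : c -> Int
  unify a -> b -> Bool ~ (c -> Int) -> d
  unify a ~ c -> Int
  unify b -> Bool ~ d
_ _ : b -> Bool
let x : forall. b -> Bool
\w._ : e -> Bool
let v : forall. e -> Bool
let p : Bool
  unify Int ~ Int

Answer: Bool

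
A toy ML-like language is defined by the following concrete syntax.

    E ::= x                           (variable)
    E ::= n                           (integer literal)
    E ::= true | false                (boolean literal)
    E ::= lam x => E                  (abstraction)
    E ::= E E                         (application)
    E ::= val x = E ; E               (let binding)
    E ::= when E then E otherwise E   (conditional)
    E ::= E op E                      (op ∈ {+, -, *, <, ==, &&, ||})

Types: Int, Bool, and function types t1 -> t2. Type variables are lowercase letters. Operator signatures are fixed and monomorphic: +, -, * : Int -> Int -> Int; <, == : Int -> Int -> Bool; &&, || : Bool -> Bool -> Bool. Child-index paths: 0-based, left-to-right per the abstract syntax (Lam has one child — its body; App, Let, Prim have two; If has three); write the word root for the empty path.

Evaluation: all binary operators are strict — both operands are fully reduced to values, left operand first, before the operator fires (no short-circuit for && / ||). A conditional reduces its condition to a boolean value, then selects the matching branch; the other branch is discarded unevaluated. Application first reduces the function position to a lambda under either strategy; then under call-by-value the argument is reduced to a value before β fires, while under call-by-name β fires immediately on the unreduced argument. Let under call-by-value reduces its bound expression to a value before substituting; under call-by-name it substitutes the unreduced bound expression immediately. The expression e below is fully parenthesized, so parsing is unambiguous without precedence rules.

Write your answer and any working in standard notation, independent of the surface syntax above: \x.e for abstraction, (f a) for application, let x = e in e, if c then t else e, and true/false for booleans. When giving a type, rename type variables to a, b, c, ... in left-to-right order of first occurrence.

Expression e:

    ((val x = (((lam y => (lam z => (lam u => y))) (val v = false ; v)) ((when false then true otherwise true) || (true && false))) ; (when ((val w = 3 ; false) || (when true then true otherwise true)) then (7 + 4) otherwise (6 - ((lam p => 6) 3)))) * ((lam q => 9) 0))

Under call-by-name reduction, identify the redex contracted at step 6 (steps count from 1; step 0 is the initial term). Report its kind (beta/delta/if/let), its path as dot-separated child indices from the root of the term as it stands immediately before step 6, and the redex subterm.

Working:
step 0: ((let x = (((\y.(\z.(\u.y))) (let v = false in v)) ((if false then true else true) || (true && false))) in (if ((let w = 3 in false) || (if true then true else true)) then (7 + 4) else (6 - ((\p.6) 3)))) * ((\q.9) 0))
step 1: [let@0] ((if ((let w = 3 in false) || (if true then true else true)) then (7 + 4) else (6 - ((\p.6) 3))) * ((\q.9) 0))
step 2: [let@0.0.0] ((if (false || (if true then true else true)) then (7 + 4) else (6 - ((\p.6) 3))) * ((\q.9) 0))
step 3: [if@0.0.1] ((if (false || true) then (7 + 4) else (6 - ((\p.6) 3))) * ((\q.9) 0))
step 4: [delta@0.0] ((if true then (7 + 4) else (6 - ((\p.6) 3))) * ((\q.9) 0))
step 5: [if@0] ((7 + 4) * ((\q.9) 0))
step 6: [delta@0] (11 * ((\q.9) 0))

Answer: delta at 0 : (7 + 4)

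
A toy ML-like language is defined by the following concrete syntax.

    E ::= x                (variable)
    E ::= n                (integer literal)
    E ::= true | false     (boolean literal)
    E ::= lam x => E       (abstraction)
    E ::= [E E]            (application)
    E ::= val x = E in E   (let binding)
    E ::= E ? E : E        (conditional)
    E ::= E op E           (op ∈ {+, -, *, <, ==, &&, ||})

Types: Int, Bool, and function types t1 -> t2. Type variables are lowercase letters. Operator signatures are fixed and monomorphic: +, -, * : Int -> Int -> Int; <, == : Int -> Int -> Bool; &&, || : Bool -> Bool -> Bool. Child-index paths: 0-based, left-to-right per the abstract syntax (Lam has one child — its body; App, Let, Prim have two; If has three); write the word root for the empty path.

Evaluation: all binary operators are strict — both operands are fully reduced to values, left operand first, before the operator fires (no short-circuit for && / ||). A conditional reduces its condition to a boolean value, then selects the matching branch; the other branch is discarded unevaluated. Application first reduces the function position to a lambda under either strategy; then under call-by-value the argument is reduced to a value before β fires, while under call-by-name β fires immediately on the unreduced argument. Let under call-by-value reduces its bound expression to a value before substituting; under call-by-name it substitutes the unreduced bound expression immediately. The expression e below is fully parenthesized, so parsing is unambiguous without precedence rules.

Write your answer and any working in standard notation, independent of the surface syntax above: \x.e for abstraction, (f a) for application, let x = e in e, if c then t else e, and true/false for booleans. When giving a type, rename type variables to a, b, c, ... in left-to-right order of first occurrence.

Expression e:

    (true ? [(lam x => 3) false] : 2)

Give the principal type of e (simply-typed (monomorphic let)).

Answer: Int

Trace:
  unify Bool ~ Bool
\x._ : a -> Int
  unify a -> Int ~ Bool -> b
  unify a ~ Bool
  unify Int ~ b
_ _ : Int
  unify Int ~ Int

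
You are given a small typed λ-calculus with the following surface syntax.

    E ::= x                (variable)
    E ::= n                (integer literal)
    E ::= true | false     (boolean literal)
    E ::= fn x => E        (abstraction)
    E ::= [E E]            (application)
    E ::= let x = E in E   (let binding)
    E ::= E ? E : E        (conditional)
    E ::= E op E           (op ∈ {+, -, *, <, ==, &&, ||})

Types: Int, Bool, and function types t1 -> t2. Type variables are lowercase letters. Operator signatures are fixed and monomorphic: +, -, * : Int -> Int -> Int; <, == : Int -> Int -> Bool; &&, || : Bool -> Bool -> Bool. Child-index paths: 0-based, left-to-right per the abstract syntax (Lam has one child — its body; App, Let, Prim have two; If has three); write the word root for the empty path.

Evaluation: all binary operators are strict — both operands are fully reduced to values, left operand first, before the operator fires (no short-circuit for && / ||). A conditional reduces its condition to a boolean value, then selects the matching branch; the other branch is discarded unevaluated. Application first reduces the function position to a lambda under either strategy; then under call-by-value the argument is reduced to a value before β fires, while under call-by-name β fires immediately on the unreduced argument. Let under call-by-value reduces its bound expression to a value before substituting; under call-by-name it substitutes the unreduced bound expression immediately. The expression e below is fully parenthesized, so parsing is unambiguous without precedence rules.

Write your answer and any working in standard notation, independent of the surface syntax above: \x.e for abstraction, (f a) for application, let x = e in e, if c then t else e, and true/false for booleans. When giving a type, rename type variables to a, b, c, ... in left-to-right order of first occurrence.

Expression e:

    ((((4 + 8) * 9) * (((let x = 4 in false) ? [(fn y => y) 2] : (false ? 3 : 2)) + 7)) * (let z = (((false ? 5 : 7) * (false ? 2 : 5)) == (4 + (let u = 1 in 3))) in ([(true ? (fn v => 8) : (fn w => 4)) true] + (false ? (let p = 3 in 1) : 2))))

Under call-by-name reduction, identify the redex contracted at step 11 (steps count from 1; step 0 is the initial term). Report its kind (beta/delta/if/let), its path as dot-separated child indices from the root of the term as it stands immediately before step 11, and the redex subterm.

Answer: if at 1.1 : (if false then (let p = 3 in 1) else 2)

Trace:
step 0: ((((4 + 8) * 9) * ((if (let x = 4 in false) then ((\y.y) 2) else (if false then 3 else 2)) + 7)) * (let z = (((if false then 5 else 7) * (if false then 2 else 5)) == (4 + (let u = 1 in 3))) in (((if true then (\v.8) else (\w.4)) true) + (if false then (let p = 3 in 1) else 2))))
step 1: [delta@0.0.0] (((12 * 9) * ((if (let x = 4 in false) then ((\y.y) 2) else (if false then 3 else 2)) + 7)) * (let z = (((if false then 5 else 7) * (if false then 2 else 5)) == (4 + (let u = 1 in 3))) in (((if true then (\v.8) else (\w.4)) true) + (if false then (let p = 3 in 1) else 2))))
step 2: [delta@0.0] ((108 * ((if (let x = 4 in false) then ((\y.y) 2) else (if false then 3 else 2)) + 7)) * (let z = (((if false then 5 else 7) * (if false then 2 else 5)) == (4 + (let u = 1 in 3))) in (((if true then (\v.8) else (\w.4)) true) + (if false then (let p = 3 in 1) else 2))))
step 3: [let@0.1.0.0] ((108 * ((if false then ((\y.y) 2) else (if false then 3 else 2)) + 7)) * (let z = (((if false then 5 else 7) * (if false then 2 else 5)) == (4 + (let u = 1 in 3))) in (((if true then (\v.8) else (\w.4)) true) + (if false then (let p = 3 in 1) else 2))))
step 4: [if@0.1.0] ((108 * ((if false then 3 else 2) + 7)) * (let z = (((if false then 5 else 7) * (if false then 2 else 5)) == (4 + (let u = 1 in 3))) in (((if true then (\v.8) else (\w.4)) true) + (if false then (let p = 3 in 1) else 2))))
step 5: [if@0.1.0] ((108 * (2 + 7)) * (let z = (((if false then 5 else 7) * (if false then 2 else 5)) == (4 + (let u = 1 in 3))) in (((if true then (\v.8) else (\w.4)) true) + (if false then (let p = 3 in 1) else 2))))
step 6: [delta@0.1] ((108 * 9) * (let z = (((if false then 5 else 7) * (if false then 2 else 5)) == (4 + (let u = 1 in 3))) in (((if true then (\v.8) else (\w.4)) true) + (if false then (let p = 3 in 1) else 2))))
step 7: [delta@0] (972 * (let z = (((if false then 5 else 7) * (if false then 2 else 5)) == (4 + (let u = 1 in 3))) in (((if true then (\v.8) else (\w.4)) true) + (if false then (let p = 3 in 1) else 2))))
step 8: [let@1] (972 * (((if true then (\v.8) else (\w.4)) true) + (if false then (let p = 3 in 1) else 2)))
step 9: [if@1.0.0] (972 * (((\v.8) true) + (if false then (let p = 3 in 1) else 2)))
step 10: [beta@1.0] (972 * (8 + (if false then (let p = 3 in 1) else 2)))
step 11: [if@1.1] (972 * (8 + 2))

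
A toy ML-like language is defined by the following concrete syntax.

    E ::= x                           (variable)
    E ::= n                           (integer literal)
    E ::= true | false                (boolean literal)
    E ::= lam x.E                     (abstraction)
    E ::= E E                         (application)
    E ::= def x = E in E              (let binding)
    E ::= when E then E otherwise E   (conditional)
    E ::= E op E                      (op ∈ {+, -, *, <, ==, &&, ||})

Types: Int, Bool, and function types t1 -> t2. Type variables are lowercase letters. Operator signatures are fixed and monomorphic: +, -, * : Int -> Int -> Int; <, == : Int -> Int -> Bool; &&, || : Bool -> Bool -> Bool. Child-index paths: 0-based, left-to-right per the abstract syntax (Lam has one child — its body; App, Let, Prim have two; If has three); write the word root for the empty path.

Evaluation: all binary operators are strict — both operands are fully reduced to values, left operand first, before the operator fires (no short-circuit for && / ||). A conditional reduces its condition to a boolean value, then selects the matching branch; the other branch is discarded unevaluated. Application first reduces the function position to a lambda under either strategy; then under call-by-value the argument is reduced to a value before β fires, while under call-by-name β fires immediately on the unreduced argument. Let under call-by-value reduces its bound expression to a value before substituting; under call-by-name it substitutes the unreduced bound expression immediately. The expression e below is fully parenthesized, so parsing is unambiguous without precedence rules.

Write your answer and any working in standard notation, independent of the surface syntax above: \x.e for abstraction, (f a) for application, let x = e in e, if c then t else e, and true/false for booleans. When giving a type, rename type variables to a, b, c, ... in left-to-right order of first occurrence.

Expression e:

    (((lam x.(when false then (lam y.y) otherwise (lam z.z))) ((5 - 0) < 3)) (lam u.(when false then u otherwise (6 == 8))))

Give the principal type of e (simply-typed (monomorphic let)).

Trace:
  unify Bool ~ Bool
y : b
\y._ : b -> b
z : c
\z._ : c -> c
  unify b -> b ~ c -> c
  unify b ~ c
  unify c ~ c
\x._ : a -> c -> c
  unify Int ~ Int
  unify Int ~ Int
  unify Int ~ Int
  unify Int ~ Int
  unify a -> c -> c ~ Bool -> d
  unify a ~ Bool
  unify c -> c ~ d
_ _ : c -> c
  unify Bool ~ Bool
u : e
  unify Int ~ Int
  unify Int ~ Int
  unify e ~ Bool
\u._ : Bool -> Bool
  unify c -> c ~ (Bool -> Bool) -> f
  unify c ~ Bool -> Bool
  unify Bool -> Bool ~ f
_ _ : Bool -> Bool

Answer: Bool -> Bool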